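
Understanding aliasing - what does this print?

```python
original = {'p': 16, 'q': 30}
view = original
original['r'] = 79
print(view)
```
{'p': 16, 'q': 30, 'r': 79}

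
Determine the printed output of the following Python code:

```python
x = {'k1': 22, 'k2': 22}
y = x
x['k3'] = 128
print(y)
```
{'k1': 22, 'k2': 22, 'k3': 128}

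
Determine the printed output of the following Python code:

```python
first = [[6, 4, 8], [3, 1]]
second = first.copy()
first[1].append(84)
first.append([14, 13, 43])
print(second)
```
[[6, 4, 8], [3, 1, 84]]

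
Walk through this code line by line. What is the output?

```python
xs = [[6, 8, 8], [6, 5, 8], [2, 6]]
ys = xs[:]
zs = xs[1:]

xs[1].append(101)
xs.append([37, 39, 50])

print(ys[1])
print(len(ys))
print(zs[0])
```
[6, 5, 8, 101]
3
[6, 5, 8, 101]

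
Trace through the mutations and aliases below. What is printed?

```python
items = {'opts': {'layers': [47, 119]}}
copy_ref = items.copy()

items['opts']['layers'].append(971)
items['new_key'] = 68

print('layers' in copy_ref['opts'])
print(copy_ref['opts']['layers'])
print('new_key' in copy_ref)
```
True
[47, 119, 971]
False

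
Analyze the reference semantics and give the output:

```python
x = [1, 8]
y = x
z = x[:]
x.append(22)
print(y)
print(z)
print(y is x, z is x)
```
[1, 8, 22]
[1, 8]
True False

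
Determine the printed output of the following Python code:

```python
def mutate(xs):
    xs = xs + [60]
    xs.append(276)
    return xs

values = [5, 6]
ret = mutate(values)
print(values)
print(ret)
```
[5, 6]
[5, 6, 60, 276]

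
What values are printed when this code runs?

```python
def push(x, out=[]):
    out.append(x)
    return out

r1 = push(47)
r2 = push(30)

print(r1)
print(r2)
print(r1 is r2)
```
[47, 30]
[47, 30]
True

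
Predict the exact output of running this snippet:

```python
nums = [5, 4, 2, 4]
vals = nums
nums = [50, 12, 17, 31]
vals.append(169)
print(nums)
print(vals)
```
[50, 12, 17, 31]
[5, 4, 2, 4, 169]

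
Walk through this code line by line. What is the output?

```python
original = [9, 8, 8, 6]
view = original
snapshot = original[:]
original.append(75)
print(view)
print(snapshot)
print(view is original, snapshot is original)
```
[9, 8, 8, 6, 75]
[9, 8, 8, 6]
True False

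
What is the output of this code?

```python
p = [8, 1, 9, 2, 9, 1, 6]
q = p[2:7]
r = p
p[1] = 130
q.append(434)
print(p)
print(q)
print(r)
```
[8, 130, 9, 2, 9, 1, 6]
[9, 2, 9, 1, 6, 434]
[8, 130, 9, 2, 9, 1, 6]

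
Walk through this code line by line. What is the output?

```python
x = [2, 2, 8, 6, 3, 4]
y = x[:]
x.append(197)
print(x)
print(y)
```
[2, 2, 8, 6, 3, 4, 197]
[2, 2, 8, 6, 3, 4]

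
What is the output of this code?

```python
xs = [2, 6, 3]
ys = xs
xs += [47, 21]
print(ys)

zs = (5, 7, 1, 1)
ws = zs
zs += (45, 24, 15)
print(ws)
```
[2, 6, 3, 47, 21]
(5, 7, 1, 1)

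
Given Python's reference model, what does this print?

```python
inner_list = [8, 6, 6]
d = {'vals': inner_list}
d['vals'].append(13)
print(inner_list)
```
[8, 6, 6, 13]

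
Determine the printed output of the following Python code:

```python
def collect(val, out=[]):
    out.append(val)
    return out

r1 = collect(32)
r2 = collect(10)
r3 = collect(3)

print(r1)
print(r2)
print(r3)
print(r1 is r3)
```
[32, 10, 3]
[32, 10, 3]
[32, 10, 3]
True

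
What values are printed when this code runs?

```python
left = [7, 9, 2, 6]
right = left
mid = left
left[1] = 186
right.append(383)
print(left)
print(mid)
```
[7, 186, 2, 6, 383]
[7, 186, 2, 6, 383]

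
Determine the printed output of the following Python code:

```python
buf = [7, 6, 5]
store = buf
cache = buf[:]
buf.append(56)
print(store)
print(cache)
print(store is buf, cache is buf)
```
[7, 6, 5, 56]
[7, 6, 5]
True False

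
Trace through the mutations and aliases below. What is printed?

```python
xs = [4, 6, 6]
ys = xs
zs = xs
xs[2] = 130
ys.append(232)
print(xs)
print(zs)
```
[4, 6, 130, 232]
[4, 6, 130, 232]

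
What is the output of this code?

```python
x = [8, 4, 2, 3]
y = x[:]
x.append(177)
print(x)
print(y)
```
[8, 4, 2, 3, 177]
[8, 4, 2, 3]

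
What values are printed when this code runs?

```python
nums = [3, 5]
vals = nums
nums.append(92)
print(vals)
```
[3, 5, 92]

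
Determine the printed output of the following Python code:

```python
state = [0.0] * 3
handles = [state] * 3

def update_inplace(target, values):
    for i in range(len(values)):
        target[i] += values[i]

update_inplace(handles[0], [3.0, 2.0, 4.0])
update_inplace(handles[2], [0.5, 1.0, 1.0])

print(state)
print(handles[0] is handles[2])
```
[3.5, 3.0, 5.0]
True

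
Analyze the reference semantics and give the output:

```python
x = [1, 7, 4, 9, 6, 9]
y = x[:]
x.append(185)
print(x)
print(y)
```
[1, 7, 4, 9, 6, 9, 185]
[1, 7, 4, 9, 6, 9]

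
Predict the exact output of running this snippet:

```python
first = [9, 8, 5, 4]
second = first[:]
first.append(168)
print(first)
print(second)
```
[9, 8, 5, 4, 168]
[9, 8, 5, 4]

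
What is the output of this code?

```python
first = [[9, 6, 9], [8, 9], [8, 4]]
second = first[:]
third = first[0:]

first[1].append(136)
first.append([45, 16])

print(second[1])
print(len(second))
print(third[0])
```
[8, 9, 136]
3
[9, 6, 9]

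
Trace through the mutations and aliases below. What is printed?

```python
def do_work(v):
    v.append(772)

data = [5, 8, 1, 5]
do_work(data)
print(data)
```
[5, 8, 1, 5, 772]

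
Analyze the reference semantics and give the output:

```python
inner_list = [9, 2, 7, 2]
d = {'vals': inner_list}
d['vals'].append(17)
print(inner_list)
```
[9, 2, 7, 2, 17]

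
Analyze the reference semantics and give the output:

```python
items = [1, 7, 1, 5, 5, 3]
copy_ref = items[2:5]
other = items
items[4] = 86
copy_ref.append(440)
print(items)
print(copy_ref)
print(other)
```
[1, 7, 1, 5, 86, 3]
[1, 5, 5, 440]
[1, 7, 1, 5, 86, 3]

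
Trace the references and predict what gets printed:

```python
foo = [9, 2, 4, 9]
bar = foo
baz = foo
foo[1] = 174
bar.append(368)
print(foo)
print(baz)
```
[9, 174, 4, 9, 368]
[9, 174, 4, 9, 368]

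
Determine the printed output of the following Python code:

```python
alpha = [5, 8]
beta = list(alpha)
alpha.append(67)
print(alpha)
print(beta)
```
[5, 8, 67]
[5, 8]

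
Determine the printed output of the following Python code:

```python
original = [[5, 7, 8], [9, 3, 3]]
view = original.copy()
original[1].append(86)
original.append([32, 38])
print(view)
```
[[5, 7, 8], [9, 3, 3, 86]]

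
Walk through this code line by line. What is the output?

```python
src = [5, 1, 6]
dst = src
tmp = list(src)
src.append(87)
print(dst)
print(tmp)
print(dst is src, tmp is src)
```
[5, 1, 6, 87]
[5, 1, 6]
True False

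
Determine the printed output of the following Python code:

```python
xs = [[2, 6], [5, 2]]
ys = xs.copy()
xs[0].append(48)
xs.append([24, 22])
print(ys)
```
[[2, 6, 48], [5, 2]]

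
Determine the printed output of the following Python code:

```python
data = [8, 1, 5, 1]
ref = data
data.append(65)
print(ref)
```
[8, 1, 5, 1, 65]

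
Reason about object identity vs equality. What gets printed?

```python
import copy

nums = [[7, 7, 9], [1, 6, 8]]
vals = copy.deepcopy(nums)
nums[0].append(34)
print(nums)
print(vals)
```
[[7, 7, 9, 34], [1, 6, 8]]
[[7, 7, 9], [1, 6, 8]]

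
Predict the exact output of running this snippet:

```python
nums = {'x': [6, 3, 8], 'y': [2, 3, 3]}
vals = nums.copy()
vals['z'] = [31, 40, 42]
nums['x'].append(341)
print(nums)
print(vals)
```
{'x': [6, 3, 8, 341], 'y': [2, 3, 3]}
{'x': [6, 3, 8, 341], 'y': [2, 3, 3], 'z': [31, 40, 42]}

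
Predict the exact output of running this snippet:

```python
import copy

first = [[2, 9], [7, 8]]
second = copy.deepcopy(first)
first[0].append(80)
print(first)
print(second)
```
[[2, 9, 80], [7, 8]]
[[2, 9], [7, 8]]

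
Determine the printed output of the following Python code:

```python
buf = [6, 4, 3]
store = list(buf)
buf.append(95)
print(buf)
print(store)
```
[6, 4, 3, 95]
[6, 4, 3]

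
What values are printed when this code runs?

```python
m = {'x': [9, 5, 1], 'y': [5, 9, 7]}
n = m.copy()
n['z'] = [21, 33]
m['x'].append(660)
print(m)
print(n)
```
{'x': [9, 5, 1, 660], 'y': [5, 9, 7]}
{'x': [9, 5, 1, 660], 'y': [5, 9, 7], 'z': [21, 33]}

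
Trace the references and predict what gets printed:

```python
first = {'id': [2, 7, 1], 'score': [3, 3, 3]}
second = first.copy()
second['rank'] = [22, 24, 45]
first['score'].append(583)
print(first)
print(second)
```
{'id': [2, 7, 1], 'score': [3, 3, 3, 583]}
{'id': [2, 7, 1], 'score': [3, 3, 3, 583], 'rank': [22, 24, 45]}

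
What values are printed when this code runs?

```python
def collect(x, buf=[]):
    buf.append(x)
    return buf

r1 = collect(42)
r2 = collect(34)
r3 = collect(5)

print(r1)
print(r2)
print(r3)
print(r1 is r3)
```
[42, 34, 5]
[42, 34, 5]
[42, 34, 5]
True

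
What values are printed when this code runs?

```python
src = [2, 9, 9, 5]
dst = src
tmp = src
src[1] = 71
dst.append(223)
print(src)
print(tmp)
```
[2, 71, 9, 5, 223]
[2, 71, 9, 5, 223]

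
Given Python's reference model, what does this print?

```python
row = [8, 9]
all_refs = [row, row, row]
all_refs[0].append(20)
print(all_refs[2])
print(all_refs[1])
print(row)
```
[8, 9, 20]
[8, 9, 20]
[8, 9, 20]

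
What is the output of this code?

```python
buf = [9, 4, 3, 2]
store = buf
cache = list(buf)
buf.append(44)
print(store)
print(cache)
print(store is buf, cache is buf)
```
[9, 4, 3, 2, 44]
[9, 4, 3, 2]
True False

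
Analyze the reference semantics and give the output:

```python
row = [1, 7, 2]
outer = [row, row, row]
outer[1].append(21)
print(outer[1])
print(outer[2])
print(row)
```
[1, 7, 2, 21]
[1, 7, 2, 21]
[1, 7, 2, 21]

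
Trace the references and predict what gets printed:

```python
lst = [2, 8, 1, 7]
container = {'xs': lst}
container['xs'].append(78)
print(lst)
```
[2, 8, 1, 7, 78]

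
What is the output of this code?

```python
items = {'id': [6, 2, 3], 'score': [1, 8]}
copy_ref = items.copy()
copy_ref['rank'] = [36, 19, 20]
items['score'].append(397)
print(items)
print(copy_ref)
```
{'id': [6, 2, 3], 'score': [1, 8, 397]}
{'id': [6, 2, 3], 'score': [1, 8, 397], 'rank': [36, 19, 20]}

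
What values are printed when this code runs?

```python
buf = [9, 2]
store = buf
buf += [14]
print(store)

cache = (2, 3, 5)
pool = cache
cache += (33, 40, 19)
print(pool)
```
[9, 2, 14]
(2, 3, 5)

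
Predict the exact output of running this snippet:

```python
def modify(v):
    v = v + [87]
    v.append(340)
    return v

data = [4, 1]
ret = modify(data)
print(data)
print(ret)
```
[4, 1]
[4, 1, 87, 340]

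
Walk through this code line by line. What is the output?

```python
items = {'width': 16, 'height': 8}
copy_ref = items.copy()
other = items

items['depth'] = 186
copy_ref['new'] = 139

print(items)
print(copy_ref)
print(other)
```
{'width': 16, 'height': 8, 'depth': 186}
{'width': 16, 'height': 8, 'new': 139}
{'width': 16, 'height': 8, 'depth': 186}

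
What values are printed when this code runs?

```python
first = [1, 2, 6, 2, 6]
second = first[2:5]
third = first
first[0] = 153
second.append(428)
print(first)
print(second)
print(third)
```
[153, 2, 6, 2, 6]
[6, 2, 6, 428]
[153, 2, 6, 2, 6]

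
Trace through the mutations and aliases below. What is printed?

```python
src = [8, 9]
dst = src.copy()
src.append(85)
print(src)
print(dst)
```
[8, 9, 85]
[8, 9]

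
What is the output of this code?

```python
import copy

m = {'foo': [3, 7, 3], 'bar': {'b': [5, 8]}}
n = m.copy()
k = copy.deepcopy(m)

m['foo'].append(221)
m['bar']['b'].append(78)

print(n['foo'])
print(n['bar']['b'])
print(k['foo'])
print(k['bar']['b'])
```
[3, 7, 3, 221]
[5, 8, 78]
[3, 7, 3]
[5, 8]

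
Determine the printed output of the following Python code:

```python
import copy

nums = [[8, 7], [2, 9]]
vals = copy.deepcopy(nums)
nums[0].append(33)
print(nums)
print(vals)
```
[[8, 7, 33], [2, 9]]
[[8, 7], [2, 9]]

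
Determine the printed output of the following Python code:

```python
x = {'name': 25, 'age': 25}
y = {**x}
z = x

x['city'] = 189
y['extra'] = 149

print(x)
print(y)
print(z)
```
{'name': 25, 'age': 25, 'city': 189}
{'name': 25, 'age': 25, 'extra': 149}
{'name': 25, 'age': 25, 'city': 189}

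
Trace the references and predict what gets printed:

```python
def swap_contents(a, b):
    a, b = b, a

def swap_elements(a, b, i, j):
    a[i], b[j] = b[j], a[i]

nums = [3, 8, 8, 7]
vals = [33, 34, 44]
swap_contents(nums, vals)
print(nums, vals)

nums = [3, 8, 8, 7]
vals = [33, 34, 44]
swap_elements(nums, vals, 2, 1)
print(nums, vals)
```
[3, 8, 8, 7] [33, 34, 44]
[3, 8, 34, 7] [33, 8, 44]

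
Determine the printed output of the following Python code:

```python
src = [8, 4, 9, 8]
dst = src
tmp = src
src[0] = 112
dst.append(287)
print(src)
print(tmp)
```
[112, 4, 9, 8, 287]
[112, 4, 9, 8, 287]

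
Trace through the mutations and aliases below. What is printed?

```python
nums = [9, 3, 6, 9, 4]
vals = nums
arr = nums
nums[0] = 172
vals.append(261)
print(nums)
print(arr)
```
[172, 3, 6, 9, 4, 261]
[172, 3, 6, 9, 4, 261]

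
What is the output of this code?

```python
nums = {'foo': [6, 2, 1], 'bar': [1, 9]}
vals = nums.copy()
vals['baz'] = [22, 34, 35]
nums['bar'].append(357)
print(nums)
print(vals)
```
{'foo': [6, 2, 1], 'bar': [1, 9, 357]}
{'foo': [6, 2, 1], 'bar': [1, 9, 357], 'baz': [22, 34, 35]}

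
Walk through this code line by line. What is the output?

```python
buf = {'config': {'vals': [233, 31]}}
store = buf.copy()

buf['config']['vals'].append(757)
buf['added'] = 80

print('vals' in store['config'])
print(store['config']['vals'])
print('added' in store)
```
True
[233, 31, 757]
False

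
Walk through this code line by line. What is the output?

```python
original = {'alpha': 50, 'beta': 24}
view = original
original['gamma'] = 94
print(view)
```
{'alpha': 50, 'beta': 24, 'gamma': 94}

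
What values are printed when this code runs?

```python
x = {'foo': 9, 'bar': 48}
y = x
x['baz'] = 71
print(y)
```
{'foo': 9, 'bar': 48, 'baz': 71}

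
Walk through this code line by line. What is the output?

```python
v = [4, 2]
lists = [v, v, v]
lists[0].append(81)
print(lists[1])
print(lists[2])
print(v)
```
[4, 2, 81]
[4, 2, 81]
[4, 2, 81]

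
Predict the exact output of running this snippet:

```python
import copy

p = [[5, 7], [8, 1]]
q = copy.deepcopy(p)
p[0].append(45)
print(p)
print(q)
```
[[5, 7, 45], [8, 1]]
[[5, 7], [8, 1]]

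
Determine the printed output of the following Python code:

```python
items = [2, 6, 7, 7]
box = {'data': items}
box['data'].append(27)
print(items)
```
[2, 6, 7, 7, 27]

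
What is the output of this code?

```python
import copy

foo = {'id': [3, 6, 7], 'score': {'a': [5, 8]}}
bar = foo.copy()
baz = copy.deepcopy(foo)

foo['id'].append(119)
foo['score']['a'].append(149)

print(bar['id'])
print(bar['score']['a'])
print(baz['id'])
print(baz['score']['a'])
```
[3, 6, 7, 119]
[5, 8, 149]
[3, 6, 7]
[5, 8]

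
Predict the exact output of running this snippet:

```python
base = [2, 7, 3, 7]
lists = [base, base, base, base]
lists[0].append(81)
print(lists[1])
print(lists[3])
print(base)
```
[2, 7, 3, 7, 81]
[2, 7, 3, 7, 81]
[2, 7, 3, 7, 81]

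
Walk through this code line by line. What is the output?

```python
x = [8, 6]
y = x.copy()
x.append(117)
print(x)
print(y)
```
[8, 6, 117]
[8, 6]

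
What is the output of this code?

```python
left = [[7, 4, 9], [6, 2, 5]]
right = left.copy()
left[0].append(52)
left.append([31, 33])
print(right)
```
[[7, 4, 9, 52], [6, 2, 5]]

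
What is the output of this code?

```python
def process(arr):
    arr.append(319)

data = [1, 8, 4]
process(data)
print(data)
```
[1, 8, 4, 319]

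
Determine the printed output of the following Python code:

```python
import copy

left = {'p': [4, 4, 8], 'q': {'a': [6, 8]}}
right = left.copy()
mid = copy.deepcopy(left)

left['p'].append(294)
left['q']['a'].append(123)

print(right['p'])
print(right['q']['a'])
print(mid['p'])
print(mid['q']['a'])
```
[4, 4, 8, 294]
[6, 8, 123]
[4, 4, 8]
[6, 8]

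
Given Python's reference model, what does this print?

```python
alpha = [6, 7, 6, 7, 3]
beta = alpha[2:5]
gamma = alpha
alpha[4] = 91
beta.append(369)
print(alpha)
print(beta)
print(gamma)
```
[6, 7, 6, 7, 91]
[6, 7, 3, 369]
[6, 7, 6, 7, 91]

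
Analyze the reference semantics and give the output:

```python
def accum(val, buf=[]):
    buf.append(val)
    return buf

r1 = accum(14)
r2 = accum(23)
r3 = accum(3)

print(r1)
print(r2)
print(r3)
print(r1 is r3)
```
[14, 23, 3]
[14, 23, 3]
[14, 23, 3]
True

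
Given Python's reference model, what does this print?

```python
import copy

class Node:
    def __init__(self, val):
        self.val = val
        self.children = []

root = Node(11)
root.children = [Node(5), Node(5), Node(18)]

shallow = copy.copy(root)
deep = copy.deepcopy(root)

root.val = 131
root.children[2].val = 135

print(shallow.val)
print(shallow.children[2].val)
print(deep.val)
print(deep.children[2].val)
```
11
135
11
18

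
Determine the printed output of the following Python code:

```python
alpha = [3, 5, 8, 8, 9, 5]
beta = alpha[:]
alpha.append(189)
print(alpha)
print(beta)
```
[3, 5, 8, 8, 9, 5, 189]
[3, 5, 8, 8, 9, 5]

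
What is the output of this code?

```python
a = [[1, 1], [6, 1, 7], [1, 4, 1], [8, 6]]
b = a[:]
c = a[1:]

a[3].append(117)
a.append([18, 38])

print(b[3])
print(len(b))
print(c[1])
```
[8, 6, 117]
4
[1, 4, 1]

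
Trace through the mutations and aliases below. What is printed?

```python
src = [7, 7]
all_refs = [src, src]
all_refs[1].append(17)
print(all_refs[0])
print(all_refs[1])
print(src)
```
[7, 7, 17]
[7, 7, 17]
[7, 7, 17]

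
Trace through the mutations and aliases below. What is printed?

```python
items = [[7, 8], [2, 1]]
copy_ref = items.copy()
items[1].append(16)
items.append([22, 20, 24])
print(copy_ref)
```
[[7, 8], [2, 1, 16]]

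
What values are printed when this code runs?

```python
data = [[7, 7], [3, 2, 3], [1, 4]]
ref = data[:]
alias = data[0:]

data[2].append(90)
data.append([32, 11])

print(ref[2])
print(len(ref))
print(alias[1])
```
[1, 4, 90]
3
[3, 2, 3]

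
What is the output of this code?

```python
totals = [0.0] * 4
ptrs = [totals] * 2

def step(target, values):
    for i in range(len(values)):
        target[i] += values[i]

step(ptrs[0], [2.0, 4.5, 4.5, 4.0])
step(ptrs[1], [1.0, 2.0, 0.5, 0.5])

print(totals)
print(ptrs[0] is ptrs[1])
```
[3.0, 6.5, 5.0, 4.5]
True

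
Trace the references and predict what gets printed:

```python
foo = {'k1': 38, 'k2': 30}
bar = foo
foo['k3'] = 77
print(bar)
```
{'k1': 38, 'k2': 30, 'k3': 77}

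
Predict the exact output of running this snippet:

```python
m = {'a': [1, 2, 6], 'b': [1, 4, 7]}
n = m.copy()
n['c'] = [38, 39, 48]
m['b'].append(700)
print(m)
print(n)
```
{'a': [1, 2, 6], 'b': [1, 4, 7, 700]}
{'a': [1, 2, 6], 'b': [1, 4, 7, 700], 'c': [38, 39, 48]}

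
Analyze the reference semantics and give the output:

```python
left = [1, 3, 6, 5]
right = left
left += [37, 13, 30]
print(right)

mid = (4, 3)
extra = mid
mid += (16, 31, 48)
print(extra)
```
[1, 3, 6, 5, 37, 13, 30]
(4, 3)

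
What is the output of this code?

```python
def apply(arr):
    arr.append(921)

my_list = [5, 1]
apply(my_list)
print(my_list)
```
[5, 1, 921]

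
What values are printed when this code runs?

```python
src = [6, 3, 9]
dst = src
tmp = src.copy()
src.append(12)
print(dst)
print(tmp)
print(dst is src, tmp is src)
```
[6, 3, 9, 12]
[6, 3, 9]
True False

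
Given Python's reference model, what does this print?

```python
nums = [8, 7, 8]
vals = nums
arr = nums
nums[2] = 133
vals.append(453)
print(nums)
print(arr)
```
[8, 7, 133, 453]
[8, 7, 133, 453]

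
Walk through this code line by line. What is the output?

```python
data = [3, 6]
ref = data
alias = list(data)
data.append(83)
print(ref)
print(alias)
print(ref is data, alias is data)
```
[3, 6, 83]
[3, 6]
True False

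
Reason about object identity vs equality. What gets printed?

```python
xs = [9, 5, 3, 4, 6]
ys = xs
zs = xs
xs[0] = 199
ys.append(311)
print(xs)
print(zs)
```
[199, 5, 3, 4, 6, 311]
[199, 5, 3, 4, 6, 311]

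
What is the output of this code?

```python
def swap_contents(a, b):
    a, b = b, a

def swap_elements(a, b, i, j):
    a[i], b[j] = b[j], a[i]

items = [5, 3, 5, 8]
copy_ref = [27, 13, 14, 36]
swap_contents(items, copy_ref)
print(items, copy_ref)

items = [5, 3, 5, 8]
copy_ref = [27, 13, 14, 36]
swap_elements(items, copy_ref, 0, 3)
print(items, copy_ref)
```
[5, 3, 5, 8] [27, 13, 14, 36]
[36, 3, 5, 8] [27, 13, 14, 5]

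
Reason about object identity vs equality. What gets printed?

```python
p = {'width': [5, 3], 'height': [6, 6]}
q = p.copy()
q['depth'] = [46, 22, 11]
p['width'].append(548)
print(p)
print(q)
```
{'width': [5, 3, 548], 'height': [6, 6]}
{'width': [5, 3, 548], 'height': [6, 6], 'depth': [46, 22, 11]}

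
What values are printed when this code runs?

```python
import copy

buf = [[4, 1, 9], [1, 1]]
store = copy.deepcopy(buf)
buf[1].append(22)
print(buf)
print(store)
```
[[4, 1, 9], [1, 1, 22]]
[[4, 1, 9], [1, 1]]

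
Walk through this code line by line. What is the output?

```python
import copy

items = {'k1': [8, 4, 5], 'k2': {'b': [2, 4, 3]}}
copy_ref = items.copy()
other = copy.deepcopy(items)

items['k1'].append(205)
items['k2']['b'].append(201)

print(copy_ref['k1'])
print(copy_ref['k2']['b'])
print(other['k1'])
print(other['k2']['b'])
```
[8, 4, 5, 205]
[2, 4, 3, 201]
[8, 4, 5]
[2, 4, 3]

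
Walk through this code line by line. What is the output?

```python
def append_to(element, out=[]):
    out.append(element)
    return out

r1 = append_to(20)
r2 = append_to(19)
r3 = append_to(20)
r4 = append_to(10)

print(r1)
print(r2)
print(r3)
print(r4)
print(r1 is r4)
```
[20, 19, 20, 10]
[20, 19, 20, 10]
[20, 19, 20, 10]
[20, 19, 20, 10]
True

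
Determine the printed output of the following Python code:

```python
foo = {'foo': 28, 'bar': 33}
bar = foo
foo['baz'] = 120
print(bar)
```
{'foo': 28, 'bar': 33, 'baz': 120}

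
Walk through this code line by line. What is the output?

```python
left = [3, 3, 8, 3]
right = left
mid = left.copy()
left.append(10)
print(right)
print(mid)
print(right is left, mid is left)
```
[3, 3, 8, 3, 10]
[3, 3, 8, 3]
True False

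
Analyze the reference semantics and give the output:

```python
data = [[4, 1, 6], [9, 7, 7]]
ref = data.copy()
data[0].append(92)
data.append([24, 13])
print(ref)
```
[[4, 1, 6, 92], [9, 7, 7]]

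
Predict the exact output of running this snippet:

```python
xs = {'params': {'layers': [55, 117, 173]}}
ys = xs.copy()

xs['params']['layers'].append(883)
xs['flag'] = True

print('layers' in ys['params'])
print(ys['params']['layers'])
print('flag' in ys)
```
True
[55, 117, 173, 883]
False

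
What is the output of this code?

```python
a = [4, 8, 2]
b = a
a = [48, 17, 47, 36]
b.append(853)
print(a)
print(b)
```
[48, 17, 47, 36]
[4, 8, 2, 853]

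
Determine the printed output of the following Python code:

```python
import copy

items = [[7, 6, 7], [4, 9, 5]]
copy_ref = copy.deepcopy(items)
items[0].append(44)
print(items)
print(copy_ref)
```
[[7, 6, 7, 44], [4, 9, 5]]
[[7, 6, 7], [4, 9, 5]]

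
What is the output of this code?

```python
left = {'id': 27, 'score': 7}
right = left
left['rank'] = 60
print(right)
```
{'id': 27, 'score': 7, 'rank': 60}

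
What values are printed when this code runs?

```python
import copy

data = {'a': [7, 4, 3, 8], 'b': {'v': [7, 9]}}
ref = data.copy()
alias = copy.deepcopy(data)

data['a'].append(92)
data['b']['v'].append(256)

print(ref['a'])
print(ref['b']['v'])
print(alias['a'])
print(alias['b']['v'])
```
[7, 4, 3, 8, 92]
[7, 9, 256]
[7, 4, 3, 8]
[7, 9]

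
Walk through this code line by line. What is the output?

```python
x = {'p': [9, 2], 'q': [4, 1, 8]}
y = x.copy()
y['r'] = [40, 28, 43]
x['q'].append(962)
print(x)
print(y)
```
{'p': [9, 2], 'q': [4, 1, 8, 962]}
{'p': [9, 2], 'q': [4, 1, 8, 962], 'r': [40, 28, 43]}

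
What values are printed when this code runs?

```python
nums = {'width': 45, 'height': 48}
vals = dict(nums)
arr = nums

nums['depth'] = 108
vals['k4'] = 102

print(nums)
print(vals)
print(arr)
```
{'width': 45, 'height': 48, 'depth': 108}
{'width': 45, 'height': 48, 'k4': 102}
{'width': 45, 'height': 48, 'depth': 108}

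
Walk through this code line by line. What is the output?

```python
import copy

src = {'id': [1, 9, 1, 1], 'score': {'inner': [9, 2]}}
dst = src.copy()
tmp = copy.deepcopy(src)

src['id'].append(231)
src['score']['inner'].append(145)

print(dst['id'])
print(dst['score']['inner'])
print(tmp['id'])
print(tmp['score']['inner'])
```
[1, 9, 1, 1, 231]
[9, 2, 145]
[1, 9, 1, 1]
[9, 2]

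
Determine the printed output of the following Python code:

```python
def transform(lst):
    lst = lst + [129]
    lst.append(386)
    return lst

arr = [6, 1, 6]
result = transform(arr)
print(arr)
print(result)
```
[6, 1, 6]
[6, 1, 6, 129, 386]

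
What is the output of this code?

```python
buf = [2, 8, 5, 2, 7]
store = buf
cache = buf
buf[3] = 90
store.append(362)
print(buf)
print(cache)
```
[2, 8, 5, 90, 7, 362]
[2, 8, 5, 90, 7, 362]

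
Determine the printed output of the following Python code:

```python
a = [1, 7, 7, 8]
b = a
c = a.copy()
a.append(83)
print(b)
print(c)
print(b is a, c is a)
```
[1, 7, 7, 8, 83]
[1, 7, 7, 8]
True False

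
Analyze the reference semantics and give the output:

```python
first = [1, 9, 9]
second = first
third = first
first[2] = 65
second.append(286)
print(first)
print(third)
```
[1, 9, 65, 286]
[1, 9, 65, 286]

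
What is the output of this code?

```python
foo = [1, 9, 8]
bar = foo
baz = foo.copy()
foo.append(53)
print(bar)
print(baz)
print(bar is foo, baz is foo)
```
[1, 9, 8, 53]
[1, 9, 8]
True False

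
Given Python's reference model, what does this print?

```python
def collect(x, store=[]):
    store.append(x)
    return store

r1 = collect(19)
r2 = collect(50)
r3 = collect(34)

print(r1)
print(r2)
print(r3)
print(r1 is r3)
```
[19, 50, 34]
[19, 50, 34]
[19, 50, 34]
True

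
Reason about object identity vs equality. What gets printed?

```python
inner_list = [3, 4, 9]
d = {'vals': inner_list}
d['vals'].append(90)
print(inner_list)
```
[3, 4, 9, 90]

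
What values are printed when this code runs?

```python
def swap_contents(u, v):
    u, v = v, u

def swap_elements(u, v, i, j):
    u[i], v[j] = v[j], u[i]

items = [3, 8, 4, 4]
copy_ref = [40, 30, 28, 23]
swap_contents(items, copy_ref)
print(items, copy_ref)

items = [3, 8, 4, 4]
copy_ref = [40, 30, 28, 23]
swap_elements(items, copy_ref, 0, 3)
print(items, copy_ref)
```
[3, 8, 4, 4] [40, 30, 28, 23]
[23, 8, 4, 4] [40, 30, 28, 3]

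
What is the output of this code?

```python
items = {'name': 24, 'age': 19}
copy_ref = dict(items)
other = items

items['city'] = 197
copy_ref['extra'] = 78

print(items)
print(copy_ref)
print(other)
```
{'name': 24, 'age': 19, 'city': 197}
{'name': 24, 'age': 19, 'extra': 78}
{'name': 24, 'age': 19, 'city': 197}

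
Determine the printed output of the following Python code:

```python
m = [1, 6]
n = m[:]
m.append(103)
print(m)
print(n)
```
[1, 6, 103]
[1, 6]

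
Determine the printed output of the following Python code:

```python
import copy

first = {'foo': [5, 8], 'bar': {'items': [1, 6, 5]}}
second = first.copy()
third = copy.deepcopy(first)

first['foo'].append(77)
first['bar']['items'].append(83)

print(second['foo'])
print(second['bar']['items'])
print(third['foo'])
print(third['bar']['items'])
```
[5, 8, 77]
[1, 6, 5, 83]
[5, 8]
[1, 6, 5]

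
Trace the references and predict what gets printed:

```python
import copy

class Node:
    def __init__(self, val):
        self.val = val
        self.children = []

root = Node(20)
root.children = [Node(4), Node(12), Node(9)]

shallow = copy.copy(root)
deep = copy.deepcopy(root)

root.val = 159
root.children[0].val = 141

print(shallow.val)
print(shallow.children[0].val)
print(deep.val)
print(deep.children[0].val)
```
20
141
20
4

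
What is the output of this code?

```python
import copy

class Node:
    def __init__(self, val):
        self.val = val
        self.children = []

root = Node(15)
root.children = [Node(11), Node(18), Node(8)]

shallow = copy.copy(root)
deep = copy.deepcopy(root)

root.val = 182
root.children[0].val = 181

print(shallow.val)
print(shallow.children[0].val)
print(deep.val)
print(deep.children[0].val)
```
15
181
15
11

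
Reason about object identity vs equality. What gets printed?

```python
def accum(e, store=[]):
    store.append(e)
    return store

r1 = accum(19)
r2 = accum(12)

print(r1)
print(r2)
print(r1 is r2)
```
[19, 12]
[19, 12]
True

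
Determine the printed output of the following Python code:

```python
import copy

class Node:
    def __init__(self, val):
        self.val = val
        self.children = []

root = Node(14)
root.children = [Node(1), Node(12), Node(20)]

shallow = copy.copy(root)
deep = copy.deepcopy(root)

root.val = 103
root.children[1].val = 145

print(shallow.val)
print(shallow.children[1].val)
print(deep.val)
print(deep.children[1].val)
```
14
145
14
12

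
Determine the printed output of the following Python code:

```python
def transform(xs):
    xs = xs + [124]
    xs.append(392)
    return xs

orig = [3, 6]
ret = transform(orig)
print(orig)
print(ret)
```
[3, 6]
[3, 6, 124, 392]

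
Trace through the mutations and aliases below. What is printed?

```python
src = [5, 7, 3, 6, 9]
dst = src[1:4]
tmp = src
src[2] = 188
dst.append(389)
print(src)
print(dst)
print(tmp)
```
[5, 7, 188, 6, 9]
[7, 3, 6, 389]
[5, 7, 188, 6, 9]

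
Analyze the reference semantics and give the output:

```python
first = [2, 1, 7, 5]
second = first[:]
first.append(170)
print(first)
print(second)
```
[2, 1, 7, 5, 170]
[2, 1, 7, 5]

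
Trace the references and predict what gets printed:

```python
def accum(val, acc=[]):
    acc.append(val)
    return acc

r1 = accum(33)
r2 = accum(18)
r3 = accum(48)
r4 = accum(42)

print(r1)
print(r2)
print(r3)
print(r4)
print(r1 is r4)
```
[33, 18, 48, 42]
[33, 18, 48, 42]
[33, 18, 48, 42]
[33, 18, 48, 42]
True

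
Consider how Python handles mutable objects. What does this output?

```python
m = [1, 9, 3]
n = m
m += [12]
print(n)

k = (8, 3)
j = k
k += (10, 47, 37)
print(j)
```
[1, 9, 3, 12]
(8, 3)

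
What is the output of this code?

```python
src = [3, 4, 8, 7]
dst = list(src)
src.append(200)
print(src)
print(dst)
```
[3, 4, 8, 7, 200]
[3, 4, 8, 7]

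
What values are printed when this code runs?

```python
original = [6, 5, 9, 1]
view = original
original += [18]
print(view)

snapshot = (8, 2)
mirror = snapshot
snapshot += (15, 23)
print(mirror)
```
[6, 5, 9, 1, 18]
(8, 2)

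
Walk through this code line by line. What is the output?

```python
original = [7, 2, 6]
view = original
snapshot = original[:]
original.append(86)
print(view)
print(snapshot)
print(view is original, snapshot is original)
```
[7, 2, 6, 86]
[7, 2, 6]
True False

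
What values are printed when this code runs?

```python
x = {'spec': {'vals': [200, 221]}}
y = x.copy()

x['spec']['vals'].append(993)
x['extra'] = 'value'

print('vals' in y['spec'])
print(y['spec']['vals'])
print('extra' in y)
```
True
[200, 221, 993]
False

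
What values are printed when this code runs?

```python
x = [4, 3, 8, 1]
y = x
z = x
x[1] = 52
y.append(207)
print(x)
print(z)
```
[4, 52, 8, 1, 207]
[4, 52, 8, 1, 207]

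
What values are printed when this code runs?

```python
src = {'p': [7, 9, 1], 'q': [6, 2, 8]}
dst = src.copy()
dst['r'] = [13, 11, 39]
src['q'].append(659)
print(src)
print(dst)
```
{'p': [7, 9, 1], 'q': [6, 2, 8, 659]}
{'p': [7, 9, 1], 'q': [6, 2, 8, 659], 'r': [13, 11, 39]}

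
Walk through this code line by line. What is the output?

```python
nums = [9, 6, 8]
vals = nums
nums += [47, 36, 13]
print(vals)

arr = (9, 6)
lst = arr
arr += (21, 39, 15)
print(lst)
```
[9, 6, 8, 47, 36, 13]
(9, 6)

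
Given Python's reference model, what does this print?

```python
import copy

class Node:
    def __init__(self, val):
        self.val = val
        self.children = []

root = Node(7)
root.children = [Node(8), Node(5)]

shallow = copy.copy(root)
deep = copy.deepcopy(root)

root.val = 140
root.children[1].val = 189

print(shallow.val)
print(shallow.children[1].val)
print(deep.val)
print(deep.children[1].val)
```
7
189
7
5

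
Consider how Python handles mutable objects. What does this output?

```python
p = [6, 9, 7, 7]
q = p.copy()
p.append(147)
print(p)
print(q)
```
[6, 9, 7, 7, 147]
[6, 9, 7, 7]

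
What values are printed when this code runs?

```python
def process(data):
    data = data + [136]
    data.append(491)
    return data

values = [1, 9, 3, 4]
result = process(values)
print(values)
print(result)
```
[1, 9, 3, 4]
[1, 9, 3, 4, 136, 491]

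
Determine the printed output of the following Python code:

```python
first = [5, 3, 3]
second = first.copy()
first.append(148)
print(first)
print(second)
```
[5, 3, 3, 148]
[5, 3, 3]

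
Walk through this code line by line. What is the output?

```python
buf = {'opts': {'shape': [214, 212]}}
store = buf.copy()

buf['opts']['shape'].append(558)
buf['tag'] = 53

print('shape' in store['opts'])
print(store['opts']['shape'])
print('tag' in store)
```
True
[214, 212, 558]
False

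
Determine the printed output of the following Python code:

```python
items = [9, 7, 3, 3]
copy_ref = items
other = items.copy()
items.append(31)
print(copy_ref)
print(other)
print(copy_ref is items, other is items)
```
[9, 7, 3, 3, 31]
[9, 7, 3, 3]
True False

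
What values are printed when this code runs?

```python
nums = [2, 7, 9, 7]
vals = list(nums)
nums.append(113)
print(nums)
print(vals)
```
[2, 7, 9, 7, 113]
[2, 7, 9, 7]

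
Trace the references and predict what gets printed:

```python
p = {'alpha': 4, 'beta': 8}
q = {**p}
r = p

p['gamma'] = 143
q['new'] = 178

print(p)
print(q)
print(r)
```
{'alpha': 4, 'beta': 8, 'gamma': 143}
{'alpha': 4, 'beta': 8, 'new': 178}
{'alpha': 4, 'beta': 8, 'gamma': 143}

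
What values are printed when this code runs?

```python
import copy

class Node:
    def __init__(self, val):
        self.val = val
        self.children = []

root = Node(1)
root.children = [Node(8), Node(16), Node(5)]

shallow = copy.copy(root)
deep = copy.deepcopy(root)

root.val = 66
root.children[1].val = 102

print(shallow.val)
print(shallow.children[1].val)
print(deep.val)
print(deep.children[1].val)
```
1
102
1
16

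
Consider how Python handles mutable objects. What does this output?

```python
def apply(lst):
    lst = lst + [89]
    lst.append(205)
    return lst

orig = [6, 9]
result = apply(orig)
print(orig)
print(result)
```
[6, 9]
[6, 9, 89, 205]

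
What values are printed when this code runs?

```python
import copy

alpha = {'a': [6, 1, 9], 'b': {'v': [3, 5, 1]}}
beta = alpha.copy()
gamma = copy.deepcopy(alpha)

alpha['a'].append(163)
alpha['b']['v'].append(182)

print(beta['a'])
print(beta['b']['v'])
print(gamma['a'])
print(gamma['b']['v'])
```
[6, 1, 9, 163]
[3, 5, 1, 182]
[6, 1, 9]
[3, 5, 1]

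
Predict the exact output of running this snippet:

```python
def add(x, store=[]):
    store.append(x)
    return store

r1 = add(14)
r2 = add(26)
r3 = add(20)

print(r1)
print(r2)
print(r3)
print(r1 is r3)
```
[14, 26, 20]
[14, 26, 20]
[14, 26, 20]
True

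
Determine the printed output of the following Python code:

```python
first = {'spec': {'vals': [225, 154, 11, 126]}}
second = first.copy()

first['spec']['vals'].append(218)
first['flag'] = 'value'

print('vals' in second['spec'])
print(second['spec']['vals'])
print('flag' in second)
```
True
[225, 154, 11, 126, 218]
False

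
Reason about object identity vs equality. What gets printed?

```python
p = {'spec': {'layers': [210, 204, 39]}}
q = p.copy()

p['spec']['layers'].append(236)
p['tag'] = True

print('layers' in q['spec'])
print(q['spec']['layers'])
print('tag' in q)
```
True
[210, 204, 39, 236]
False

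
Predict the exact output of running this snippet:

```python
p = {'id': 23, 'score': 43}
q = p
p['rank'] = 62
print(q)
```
{'id': 23, 'score': 43, 'rank': 62}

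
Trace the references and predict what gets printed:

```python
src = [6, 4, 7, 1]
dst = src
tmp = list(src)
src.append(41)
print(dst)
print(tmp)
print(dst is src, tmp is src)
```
[6, 4, 7, 1, 41]
[6, 4, 7, 1]
True False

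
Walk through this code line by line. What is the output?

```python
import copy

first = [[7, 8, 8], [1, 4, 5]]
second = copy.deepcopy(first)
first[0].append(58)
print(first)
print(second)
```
[[7, 8, 8, 58], [1, 4, 5]]
[[7, 8, 8], [1, 4, 5]]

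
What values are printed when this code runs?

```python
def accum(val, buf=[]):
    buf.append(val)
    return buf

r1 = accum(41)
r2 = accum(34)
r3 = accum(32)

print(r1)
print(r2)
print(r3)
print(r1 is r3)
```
[41, 34, 32]
[41, 34, 32]
[41, 34, 32]
True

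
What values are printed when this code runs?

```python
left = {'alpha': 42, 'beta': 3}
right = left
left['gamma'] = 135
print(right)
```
{'alpha': 42, 'beta': 3, 'gamma': 135}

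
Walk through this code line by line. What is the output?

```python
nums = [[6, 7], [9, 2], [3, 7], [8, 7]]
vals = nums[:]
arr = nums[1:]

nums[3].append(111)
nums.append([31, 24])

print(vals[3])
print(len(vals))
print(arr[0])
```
[8, 7, 111]
4
[9, 2]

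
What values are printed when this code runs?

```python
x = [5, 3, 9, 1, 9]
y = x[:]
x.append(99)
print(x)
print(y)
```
[5, 3, 9, 1, 9, 99]
[5, 3, 9, 1, 9]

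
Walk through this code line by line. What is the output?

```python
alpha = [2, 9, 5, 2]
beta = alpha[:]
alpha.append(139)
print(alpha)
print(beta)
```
[2, 9, 5, 2, 139]
[2, 9, 5, 2]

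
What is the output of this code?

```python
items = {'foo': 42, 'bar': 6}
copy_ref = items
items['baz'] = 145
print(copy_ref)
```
{'foo': 42, 'bar': 6, 'baz': 145}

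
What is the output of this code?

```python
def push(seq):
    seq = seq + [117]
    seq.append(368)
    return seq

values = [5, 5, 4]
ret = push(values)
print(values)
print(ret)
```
[5, 5, 4]
[5, 5, 4, 117, 368]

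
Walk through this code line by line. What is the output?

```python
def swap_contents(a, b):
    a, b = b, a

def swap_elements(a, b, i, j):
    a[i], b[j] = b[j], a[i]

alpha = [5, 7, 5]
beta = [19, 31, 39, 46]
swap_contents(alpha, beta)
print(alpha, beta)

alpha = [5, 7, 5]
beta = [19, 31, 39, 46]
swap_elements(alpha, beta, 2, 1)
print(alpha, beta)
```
[5, 7, 5] [19, 31, 39, 46]
[5, 7, 31] [19, 5, 39, 46]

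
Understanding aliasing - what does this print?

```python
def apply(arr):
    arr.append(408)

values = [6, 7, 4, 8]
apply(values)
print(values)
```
[6, 7, 4, 8, 408]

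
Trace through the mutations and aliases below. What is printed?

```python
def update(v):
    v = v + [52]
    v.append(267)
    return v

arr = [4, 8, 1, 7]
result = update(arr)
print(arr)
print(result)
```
[4, 8, 1, 7]
[4, 8, 1, 7, 52, 267]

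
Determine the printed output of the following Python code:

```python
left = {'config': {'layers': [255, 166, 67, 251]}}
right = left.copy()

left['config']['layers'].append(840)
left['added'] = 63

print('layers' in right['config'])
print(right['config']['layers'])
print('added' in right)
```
True
[255, 166, 67, 251, 840]
False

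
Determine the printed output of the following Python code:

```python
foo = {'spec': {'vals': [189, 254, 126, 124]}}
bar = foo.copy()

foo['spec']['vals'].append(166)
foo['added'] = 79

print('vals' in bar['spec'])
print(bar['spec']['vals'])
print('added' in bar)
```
True
[189, 254, 126, 124, 166]
False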